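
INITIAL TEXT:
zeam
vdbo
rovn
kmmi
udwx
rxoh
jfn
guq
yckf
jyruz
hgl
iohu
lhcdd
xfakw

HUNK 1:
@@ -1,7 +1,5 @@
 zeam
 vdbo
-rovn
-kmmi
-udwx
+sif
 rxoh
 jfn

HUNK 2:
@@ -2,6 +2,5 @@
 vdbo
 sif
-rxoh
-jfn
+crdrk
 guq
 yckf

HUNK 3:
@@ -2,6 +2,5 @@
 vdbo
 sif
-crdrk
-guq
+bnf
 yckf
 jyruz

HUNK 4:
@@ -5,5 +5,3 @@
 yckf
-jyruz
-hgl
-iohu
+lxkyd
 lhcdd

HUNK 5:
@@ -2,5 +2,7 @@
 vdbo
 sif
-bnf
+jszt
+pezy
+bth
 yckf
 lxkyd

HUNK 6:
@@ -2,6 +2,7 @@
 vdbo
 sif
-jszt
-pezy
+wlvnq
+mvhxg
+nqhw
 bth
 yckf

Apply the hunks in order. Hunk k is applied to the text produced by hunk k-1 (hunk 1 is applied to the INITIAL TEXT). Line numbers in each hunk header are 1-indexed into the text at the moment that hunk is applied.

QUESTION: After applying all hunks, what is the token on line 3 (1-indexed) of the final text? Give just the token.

Answer: sif

Derivation:
Hunk 1: at line 1 remove [rovn,kmmi,udwx] add [sif] -> 12 lines: zeam vdbo sif rxoh jfn guq yckf jyruz hgl iohu lhcdd xfakw
Hunk 2: at line 2 remove [rxoh,jfn] add [crdrk] -> 11 lines: zeam vdbo sif crdrk guq yckf jyruz hgl iohu lhcdd xfakw
Hunk 3: at line 2 remove [crdrk,guq] add [bnf] -> 10 lines: zeam vdbo sif bnf yckf jyruz hgl iohu lhcdd xfakw
Hunk 4: at line 5 remove [jyruz,hgl,iohu] add [lxkyd] -> 8 lines: zeam vdbo sif bnf yckf lxkyd lhcdd xfakw
Hunk 5: at line 2 remove [bnf] add [jszt,pezy,bth] -> 10 lines: zeam vdbo sif jszt pezy bth yckf lxkyd lhcdd xfakw
Hunk 6: at line 2 remove [jszt,pezy] add [wlvnq,mvhxg,nqhw] -> 11 lines: zeam vdbo sif wlvnq mvhxg nqhw bth yckf lxkyd lhcdd xfakw
Final line 3: sif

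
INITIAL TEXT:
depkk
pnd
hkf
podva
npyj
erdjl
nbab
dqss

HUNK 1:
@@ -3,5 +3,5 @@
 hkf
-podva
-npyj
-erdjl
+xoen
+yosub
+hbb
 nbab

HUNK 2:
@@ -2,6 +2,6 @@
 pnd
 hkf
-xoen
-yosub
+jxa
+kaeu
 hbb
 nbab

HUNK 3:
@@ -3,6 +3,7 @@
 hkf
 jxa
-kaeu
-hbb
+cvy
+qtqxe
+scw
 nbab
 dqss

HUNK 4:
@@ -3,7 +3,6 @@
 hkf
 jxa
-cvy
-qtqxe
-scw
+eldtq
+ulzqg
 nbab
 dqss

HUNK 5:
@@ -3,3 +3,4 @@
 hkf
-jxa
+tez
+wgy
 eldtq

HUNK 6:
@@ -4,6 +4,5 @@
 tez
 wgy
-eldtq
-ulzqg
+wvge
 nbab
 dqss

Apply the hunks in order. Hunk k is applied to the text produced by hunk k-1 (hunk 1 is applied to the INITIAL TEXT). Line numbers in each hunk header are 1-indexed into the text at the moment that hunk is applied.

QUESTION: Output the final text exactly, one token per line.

Hunk 1: at line 3 remove [podva,npyj,erdjl] add [xoen,yosub,hbb] -> 8 lines: depkk pnd hkf xoen yosub hbb nbab dqss
Hunk 2: at line 2 remove [xoen,yosub] add [jxa,kaeu] -> 8 lines: depkk pnd hkf jxa kaeu hbb nbab dqss
Hunk 3: at line 3 remove [kaeu,hbb] add [cvy,qtqxe,scw] -> 9 lines: depkk pnd hkf jxa cvy qtqxe scw nbab dqss
Hunk 4: at line 3 remove [cvy,qtqxe,scw] add [eldtq,ulzqg] -> 8 lines: depkk pnd hkf jxa eldtq ulzqg nbab dqss
Hunk 5: at line 3 remove [jxa] add [tez,wgy] -> 9 lines: depkk pnd hkf tez wgy eldtq ulzqg nbab dqss
Hunk 6: at line 4 remove [eldtq,ulzqg] add [wvge] -> 8 lines: depkk pnd hkf tez wgy wvge nbab dqss

Answer: depkk
pnd
hkf
tez
wgy
wvge
nbab
dqss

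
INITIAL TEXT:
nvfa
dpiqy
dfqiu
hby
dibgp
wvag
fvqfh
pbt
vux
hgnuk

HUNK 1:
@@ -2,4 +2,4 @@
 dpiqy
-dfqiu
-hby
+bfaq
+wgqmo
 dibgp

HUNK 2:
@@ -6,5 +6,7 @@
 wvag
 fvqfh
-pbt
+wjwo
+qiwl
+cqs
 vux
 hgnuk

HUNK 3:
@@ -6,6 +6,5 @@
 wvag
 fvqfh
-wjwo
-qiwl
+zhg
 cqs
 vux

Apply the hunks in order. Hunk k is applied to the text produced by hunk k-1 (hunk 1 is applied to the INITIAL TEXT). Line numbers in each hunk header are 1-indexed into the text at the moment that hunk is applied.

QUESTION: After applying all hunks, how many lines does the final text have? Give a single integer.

Hunk 1: at line 2 remove [dfqiu,hby] add [bfaq,wgqmo] -> 10 lines: nvfa dpiqy bfaq wgqmo dibgp wvag fvqfh pbt vux hgnuk
Hunk 2: at line 6 remove [pbt] add [wjwo,qiwl,cqs] -> 12 lines: nvfa dpiqy bfaq wgqmo dibgp wvag fvqfh wjwo qiwl cqs vux hgnuk
Hunk 3: at line 6 remove [wjwo,qiwl] add [zhg] -> 11 lines: nvfa dpiqy bfaq wgqmo dibgp wvag fvqfh zhg cqs vux hgnuk
Final line count: 11

Answer: 11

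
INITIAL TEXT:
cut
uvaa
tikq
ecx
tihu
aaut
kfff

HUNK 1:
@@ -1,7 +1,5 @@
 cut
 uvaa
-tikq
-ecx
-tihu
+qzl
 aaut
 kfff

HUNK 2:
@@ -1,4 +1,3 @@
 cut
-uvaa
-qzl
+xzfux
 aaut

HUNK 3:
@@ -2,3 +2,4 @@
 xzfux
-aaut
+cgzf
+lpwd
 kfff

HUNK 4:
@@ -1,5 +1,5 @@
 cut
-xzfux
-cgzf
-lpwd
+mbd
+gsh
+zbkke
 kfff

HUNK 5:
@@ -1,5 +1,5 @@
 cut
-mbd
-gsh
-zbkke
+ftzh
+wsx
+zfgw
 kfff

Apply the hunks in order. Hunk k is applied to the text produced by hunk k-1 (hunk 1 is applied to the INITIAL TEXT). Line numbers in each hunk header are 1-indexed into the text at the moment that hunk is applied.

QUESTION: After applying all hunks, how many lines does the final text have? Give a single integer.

Hunk 1: at line 1 remove [tikq,ecx,tihu] add [qzl] -> 5 lines: cut uvaa qzl aaut kfff
Hunk 2: at line 1 remove [uvaa,qzl] add [xzfux] -> 4 lines: cut xzfux aaut kfff
Hunk 3: at line 2 remove [aaut] add [cgzf,lpwd] -> 5 lines: cut xzfux cgzf lpwd kfff
Hunk 4: at line 1 remove [xzfux,cgzf,lpwd] add [mbd,gsh,zbkke] -> 5 lines: cut mbd gsh zbkke kfff
Hunk 5: at line 1 remove [mbd,gsh,zbkke] add [ftzh,wsx,zfgw] -> 5 lines: cut ftzh wsx zfgw kfff
Final line count: 5

Answer: 5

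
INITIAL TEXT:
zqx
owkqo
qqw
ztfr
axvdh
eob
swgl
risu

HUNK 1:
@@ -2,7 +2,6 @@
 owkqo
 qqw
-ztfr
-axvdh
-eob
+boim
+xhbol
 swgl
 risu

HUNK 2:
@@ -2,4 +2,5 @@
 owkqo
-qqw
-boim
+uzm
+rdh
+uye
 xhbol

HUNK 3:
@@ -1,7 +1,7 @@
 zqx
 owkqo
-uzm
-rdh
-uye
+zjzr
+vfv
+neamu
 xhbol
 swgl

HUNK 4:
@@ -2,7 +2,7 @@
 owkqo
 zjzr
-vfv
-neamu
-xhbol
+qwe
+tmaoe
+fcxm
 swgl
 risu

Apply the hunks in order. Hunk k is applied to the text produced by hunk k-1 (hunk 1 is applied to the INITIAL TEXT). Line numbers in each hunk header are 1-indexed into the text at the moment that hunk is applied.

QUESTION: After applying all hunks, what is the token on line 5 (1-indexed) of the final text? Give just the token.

Answer: tmaoe

Derivation:
Hunk 1: at line 2 remove [ztfr,axvdh,eob] add [boim,xhbol] -> 7 lines: zqx owkqo qqw boim xhbol swgl risu
Hunk 2: at line 2 remove [qqw,boim] add [uzm,rdh,uye] -> 8 lines: zqx owkqo uzm rdh uye xhbol swgl risu
Hunk 3: at line 1 remove [uzm,rdh,uye] add [zjzr,vfv,neamu] -> 8 lines: zqx owkqo zjzr vfv neamu xhbol swgl risu
Hunk 4: at line 2 remove [vfv,neamu,xhbol] add [qwe,tmaoe,fcxm] -> 8 lines: zqx owkqo zjzr qwe tmaoe fcxm swgl risu
Final line 5: tmaoe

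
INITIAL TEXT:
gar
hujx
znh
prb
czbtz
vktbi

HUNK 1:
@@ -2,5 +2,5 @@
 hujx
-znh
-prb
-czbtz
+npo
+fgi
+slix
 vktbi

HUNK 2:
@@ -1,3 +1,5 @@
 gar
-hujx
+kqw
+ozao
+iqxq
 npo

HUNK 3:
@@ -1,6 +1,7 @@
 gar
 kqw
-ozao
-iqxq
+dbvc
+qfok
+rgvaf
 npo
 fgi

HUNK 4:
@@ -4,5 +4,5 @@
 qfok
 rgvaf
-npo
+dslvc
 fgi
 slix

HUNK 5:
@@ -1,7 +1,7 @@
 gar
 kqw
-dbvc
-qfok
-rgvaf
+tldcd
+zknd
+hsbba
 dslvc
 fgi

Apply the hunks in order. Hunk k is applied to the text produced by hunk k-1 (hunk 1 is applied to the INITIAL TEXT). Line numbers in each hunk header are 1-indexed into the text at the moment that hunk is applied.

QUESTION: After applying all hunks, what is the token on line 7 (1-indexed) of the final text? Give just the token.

Answer: fgi

Derivation:
Hunk 1: at line 2 remove [znh,prb,czbtz] add [npo,fgi,slix] -> 6 lines: gar hujx npo fgi slix vktbi
Hunk 2: at line 1 remove [hujx] add [kqw,ozao,iqxq] -> 8 lines: gar kqw ozao iqxq npo fgi slix vktbi
Hunk 3: at line 1 remove [ozao,iqxq] add [dbvc,qfok,rgvaf] -> 9 lines: gar kqw dbvc qfok rgvaf npo fgi slix vktbi
Hunk 4: at line 4 remove [npo] add [dslvc] -> 9 lines: gar kqw dbvc qfok rgvaf dslvc fgi slix vktbi
Hunk 5: at line 1 remove [dbvc,qfok,rgvaf] add [tldcd,zknd,hsbba] -> 9 lines: gar kqw tldcd zknd hsbba dslvc fgi slix vktbi
Final line 7: fgi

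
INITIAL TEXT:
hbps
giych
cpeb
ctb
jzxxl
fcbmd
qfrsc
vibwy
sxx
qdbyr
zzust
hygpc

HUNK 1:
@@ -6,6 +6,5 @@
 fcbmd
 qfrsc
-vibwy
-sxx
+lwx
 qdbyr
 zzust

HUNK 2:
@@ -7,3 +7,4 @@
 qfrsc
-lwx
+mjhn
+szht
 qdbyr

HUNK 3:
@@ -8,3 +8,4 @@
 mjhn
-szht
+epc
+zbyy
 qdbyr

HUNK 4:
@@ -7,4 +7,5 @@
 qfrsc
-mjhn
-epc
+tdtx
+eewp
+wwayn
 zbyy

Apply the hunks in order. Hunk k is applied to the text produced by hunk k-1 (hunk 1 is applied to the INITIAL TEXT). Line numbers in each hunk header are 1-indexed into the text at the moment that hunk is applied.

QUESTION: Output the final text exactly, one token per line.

Answer: hbps
giych
cpeb
ctb
jzxxl
fcbmd
qfrsc
tdtx
eewp
wwayn
zbyy
qdbyr
zzust
hygpc

Derivation:
Hunk 1: at line 6 remove [vibwy,sxx] add [lwx] -> 11 lines: hbps giych cpeb ctb jzxxl fcbmd qfrsc lwx qdbyr zzust hygpc
Hunk 2: at line 7 remove [lwx] add [mjhn,szht] -> 12 lines: hbps giych cpeb ctb jzxxl fcbmd qfrsc mjhn szht qdbyr zzust hygpc
Hunk 3: at line 8 remove [szht] add [epc,zbyy] -> 13 lines: hbps giych cpeb ctb jzxxl fcbmd qfrsc mjhn epc zbyy qdbyr zzust hygpc
Hunk 4: at line 7 remove [mjhn,epc] add [tdtx,eewp,wwayn] -> 14 lines: hbps giych cpeb ctb jzxxl fcbmd qfrsc tdtx eewp wwayn zbyy qdbyr zzust hygpc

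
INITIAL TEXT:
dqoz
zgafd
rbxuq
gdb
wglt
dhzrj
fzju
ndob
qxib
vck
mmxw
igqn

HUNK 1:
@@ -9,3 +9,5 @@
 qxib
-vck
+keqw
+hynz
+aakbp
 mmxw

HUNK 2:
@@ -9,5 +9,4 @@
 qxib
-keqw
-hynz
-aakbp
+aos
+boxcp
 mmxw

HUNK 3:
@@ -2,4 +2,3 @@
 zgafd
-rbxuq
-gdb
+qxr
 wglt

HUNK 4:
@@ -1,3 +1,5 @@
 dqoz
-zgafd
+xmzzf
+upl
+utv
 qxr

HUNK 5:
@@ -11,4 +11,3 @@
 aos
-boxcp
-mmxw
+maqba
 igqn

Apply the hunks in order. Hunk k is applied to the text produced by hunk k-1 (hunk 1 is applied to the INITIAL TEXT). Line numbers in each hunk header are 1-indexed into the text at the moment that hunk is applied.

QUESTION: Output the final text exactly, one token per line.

Hunk 1: at line 9 remove [vck] add [keqw,hynz,aakbp] -> 14 lines: dqoz zgafd rbxuq gdb wglt dhzrj fzju ndob qxib keqw hynz aakbp mmxw igqn
Hunk 2: at line 9 remove [keqw,hynz,aakbp] add [aos,boxcp] -> 13 lines: dqoz zgafd rbxuq gdb wglt dhzrj fzju ndob qxib aos boxcp mmxw igqn
Hunk 3: at line 2 remove [rbxuq,gdb] add [qxr] -> 12 lines: dqoz zgafd qxr wglt dhzrj fzju ndob qxib aos boxcp mmxw igqn
Hunk 4: at line 1 remove [zgafd] add [xmzzf,upl,utv] -> 14 lines: dqoz xmzzf upl utv qxr wglt dhzrj fzju ndob qxib aos boxcp mmxw igqn
Hunk 5: at line 11 remove [boxcp,mmxw] add [maqba] -> 13 lines: dqoz xmzzf upl utv qxr wglt dhzrj fzju ndob qxib aos maqba igqn

Answer: dqoz
xmzzf
upl
utv
qxr
wglt
dhzrj
fzju
ndob
qxib
aos
maqba
igqn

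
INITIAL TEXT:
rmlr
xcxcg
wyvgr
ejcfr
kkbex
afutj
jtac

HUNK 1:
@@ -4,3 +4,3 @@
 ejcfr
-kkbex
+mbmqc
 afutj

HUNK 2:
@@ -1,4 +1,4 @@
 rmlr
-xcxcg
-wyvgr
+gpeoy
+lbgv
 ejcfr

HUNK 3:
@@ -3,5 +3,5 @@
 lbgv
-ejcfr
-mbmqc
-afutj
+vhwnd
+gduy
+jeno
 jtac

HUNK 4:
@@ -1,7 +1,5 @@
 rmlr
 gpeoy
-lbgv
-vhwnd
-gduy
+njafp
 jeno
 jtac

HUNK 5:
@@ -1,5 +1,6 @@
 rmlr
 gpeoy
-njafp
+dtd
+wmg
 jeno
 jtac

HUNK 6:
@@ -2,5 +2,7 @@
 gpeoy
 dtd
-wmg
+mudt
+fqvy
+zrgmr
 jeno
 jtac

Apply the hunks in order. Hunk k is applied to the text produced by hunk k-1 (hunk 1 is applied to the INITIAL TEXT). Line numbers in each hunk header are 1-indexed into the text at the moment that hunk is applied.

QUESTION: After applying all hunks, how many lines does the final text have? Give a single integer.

Answer: 8

Derivation:
Hunk 1: at line 4 remove [kkbex] add [mbmqc] -> 7 lines: rmlr xcxcg wyvgr ejcfr mbmqc afutj jtac
Hunk 2: at line 1 remove [xcxcg,wyvgr] add [gpeoy,lbgv] -> 7 lines: rmlr gpeoy lbgv ejcfr mbmqc afutj jtac
Hunk 3: at line 3 remove [ejcfr,mbmqc,afutj] add [vhwnd,gduy,jeno] -> 7 lines: rmlr gpeoy lbgv vhwnd gduy jeno jtac
Hunk 4: at line 1 remove [lbgv,vhwnd,gduy] add [njafp] -> 5 lines: rmlr gpeoy njafp jeno jtac
Hunk 5: at line 1 remove [njafp] add [dtd,wmg] -> 6 lines: rmlr gpeoy dtd wmg jeno jtac
Hunk 6: at line 2 remove [wmg] add [mudt,fqvy,zrgmr] -> 8 lines: rmlr gpeoy dtd mudt fqvy zrgmr jeno jtac
Final line count: 8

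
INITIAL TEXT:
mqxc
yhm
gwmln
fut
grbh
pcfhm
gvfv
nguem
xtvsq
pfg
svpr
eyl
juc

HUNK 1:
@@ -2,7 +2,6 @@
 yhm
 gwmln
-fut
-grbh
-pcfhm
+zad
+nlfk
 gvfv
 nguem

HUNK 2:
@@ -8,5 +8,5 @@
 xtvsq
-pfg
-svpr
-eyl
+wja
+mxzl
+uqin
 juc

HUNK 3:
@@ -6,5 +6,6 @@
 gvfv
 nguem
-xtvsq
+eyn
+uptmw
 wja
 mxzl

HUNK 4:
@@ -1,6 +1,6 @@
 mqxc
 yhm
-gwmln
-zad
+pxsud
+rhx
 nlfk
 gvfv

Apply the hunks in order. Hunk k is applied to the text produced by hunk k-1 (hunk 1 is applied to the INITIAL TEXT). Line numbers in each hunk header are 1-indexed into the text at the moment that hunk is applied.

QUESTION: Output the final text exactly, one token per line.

Hunk 1: at line 2 remove [fut,grbh,pcfhm] add [zad,nlfk] -> 12 lines: mqxc yhm gwmln zad nlfk gvfv nguem xtvsq pfg svpr eyl juc
Hunk 2: at line 8 remove [pfg,svpr,eyl] add [wja,mxzl,uqin] -> 12 lines: mqxc yhm gwmln zad nlfk gvfv nguem xtvsq wja mxzl uqin juc
Hunk 3: at line 6 remove [xtvsq] add [eyn,uptmw] -> 13 lines: mqxc yhm gwmln zad nlfk gvfv nguem eyn uptmw wja mxzl uqin juc
Hunk 4: at line 1 remove [gwmln,zad] add [pxsud,rhx] -> 13 lines: mqxc yhm pxsud rhx nlfk gvfv nguem eyn uptmw wja mxzl uqin juc

Answer: mqxc
yhm
pxsud
rhx
nlfk
gvfv
nguem
eyn
uptmw
wja
mxzl
uqin
juc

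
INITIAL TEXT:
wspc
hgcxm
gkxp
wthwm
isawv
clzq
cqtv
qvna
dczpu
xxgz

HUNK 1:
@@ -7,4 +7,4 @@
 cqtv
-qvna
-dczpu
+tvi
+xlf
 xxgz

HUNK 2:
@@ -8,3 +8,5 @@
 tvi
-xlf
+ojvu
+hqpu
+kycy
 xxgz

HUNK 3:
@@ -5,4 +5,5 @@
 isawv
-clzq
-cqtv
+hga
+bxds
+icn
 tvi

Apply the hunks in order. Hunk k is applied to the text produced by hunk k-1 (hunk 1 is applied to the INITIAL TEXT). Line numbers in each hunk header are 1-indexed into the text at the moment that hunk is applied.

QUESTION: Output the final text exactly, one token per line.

Hunk 1: at line 7 remove [qvna,dczpu] add [tvi,xlf] -> 10 lines: wspc hgcxm gkxp wthwm isawv clzq cqtv tvi xlf xxgz
Hunk 2: at line 8 remove [xlf] add [ojvu,hqpu,kycy] -> 12 lines: wspc hgcxm gkxp wthwm isawv clzq cqtv tvi ojvu hqpu kycy xxgz
Hunk 3: at line 5 remove [clzq,cqtv] add [hga,bxds,icn] -> 13 lines: wspc hgcxm gkxp wthwm isawv hga bxds icn tvi ojvu hqpu kycy xxgz

Answer: wspc
hgcxm
gkxp
wthwm
isawv
hga
bxds
icn
tvi
ojvu
hqpu
kycy
xxgz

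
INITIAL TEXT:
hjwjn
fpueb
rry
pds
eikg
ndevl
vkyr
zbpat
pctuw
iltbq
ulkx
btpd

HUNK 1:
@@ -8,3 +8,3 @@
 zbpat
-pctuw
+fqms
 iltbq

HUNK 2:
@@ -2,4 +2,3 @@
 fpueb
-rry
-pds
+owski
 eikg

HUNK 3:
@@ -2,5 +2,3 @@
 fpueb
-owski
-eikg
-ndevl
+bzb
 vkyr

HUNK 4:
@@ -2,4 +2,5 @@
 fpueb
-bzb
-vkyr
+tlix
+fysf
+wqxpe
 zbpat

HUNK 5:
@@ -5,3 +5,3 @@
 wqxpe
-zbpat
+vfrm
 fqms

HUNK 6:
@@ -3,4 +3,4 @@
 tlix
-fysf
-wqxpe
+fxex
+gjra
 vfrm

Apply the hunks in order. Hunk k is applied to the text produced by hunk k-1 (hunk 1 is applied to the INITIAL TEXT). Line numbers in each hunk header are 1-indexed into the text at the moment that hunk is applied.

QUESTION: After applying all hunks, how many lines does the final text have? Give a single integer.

Hunk 1: at line 8 remove [pctuw] add [fqms] -> 12 lines: hjwjn fpueb rry pds eikg ndevl vkyr zbpat fqms iltbq ulkx btpd
Hunk 2: at line 2 remove [rry,pds] add [owski] -> 11 lines: hjwjn fpueb owski eikg ndevl vkyr zbpat fqms iltbq ulkx btpd
Hunk 3: at line 2 remove [owski,eikg,ndevl] add [bzb] -> 9 lines: hjwjn fpueb bzb vkyr zbpat fqms iltbq ulkx btpd
Hunk 4: at line 2 remove [bzb,vkyr] add [tlix,fysf,wqxpe] -> 10 lines: hjwjn fpueb tlix fysf wqxpe zbpat fqms iltbq ulkx btpd
Hunk 5: at line 5 remove [zbpat] add [vfrm] -> 10 lines: hjwjn fpueb tlix fysf wqxpe vfrm fqms iltbq ulkx btpd
Hunk 6: at line 3 remove [fysf,wqxpe] add [fxex,gjra] -> 10 lines: hjwjn fpueb tlix fxex gjra vfrm fqms iltbq ulkx btpd
Final line count: 10

Answer: 10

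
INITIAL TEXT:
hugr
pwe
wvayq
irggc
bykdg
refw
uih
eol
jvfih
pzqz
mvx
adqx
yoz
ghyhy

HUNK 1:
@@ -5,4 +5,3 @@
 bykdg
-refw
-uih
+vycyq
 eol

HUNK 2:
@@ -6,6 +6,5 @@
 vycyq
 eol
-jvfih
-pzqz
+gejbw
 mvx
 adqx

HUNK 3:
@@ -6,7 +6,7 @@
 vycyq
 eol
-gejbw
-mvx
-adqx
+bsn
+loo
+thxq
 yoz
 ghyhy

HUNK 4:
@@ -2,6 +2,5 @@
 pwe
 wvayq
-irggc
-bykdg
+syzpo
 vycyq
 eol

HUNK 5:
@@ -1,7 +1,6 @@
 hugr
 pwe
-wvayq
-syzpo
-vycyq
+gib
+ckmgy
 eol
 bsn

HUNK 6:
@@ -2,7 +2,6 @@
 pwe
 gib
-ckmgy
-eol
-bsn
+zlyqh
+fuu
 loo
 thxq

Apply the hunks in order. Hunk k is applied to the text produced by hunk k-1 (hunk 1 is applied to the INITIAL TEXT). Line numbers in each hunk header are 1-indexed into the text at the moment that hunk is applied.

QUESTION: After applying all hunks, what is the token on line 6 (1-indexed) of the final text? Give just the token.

Answer: loo

Derivation:
Hunk 1: at line 5 remove [refw,uih] add [vycyq] -> 13 lines: hugr pwe wvayq irggc bykdg vycyq eol jvfih pzqz mvx adqx yoz ghyhy
Hunk 2: at line 6 remove [jvfih,pzqz] add [gejbw] -> 12 lines: hugr pwe wvayq irggc bykdg vycyq eol gejbw mvx adqx yoz ghyhy
Hunk 3: at line 6 remove [gejbw,mvx,adqx] add [bsn,loo,thxq] -> 12 lines: hugr pwe wvayq irggc bykdg vycyq eol bsn loo thxq yoz ghyhy
Hunk 4: at line 2 remove [irggc,bykdg] add [syzpo] -> 11 lines: hugr pwe wvayq syzpo vycyq eol bsn loo thxq yoz ghyhy
Hunk 5: at line 1 remove [wvayq,syzpo,vycyq] add [gib,ckmgy] -> 10 lines: hugr pwe gib ckmgy eol bsn loo thxq yoz ghyhy
Hunk 6: at line 2 remove [ckmgy,eol,bsn] add [zlyqh,fuu] -> 9 lines: hugr pwe gib zlyqh fuu loo thxq yoz ghyhy
Final line 6: loo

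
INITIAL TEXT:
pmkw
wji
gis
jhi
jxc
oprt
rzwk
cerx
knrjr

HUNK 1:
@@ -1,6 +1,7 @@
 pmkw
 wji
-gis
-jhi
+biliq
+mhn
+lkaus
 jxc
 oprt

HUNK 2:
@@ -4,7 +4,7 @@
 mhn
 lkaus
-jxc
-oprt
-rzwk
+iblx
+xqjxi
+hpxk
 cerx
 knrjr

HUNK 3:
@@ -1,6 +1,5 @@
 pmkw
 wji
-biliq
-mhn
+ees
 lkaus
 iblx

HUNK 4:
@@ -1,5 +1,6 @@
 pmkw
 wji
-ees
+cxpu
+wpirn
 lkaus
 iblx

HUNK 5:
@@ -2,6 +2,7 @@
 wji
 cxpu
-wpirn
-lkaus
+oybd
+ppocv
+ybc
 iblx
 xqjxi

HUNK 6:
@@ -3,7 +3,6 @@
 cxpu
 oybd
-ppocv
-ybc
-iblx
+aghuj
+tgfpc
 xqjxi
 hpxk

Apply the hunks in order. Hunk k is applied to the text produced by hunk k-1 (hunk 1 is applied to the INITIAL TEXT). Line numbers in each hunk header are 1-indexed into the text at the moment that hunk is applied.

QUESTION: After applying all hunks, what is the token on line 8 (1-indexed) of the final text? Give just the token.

Hunk 1: at line 1 remove [gis,jhi] add [biliq,mhn,lkaus] -> 10 lines: pmkw wji biliq mhn lkaus jxc oprt rzwk cerx knrjr
Hunk 2: at line 4 remove [jxc,oprt,rzwk] add [iblx,xqjxi,hpxk] -> 10 lines: pmkw wji biliq mhn lkaus iblx xqjxi hpxk cerx knrjr
Hunk 3: at line 1 remove [biliq,mhn] add [ees] -> 9 lines: pmkw wji ees lkaus iblx xqjxi hpxk cerx knrjr
Hunk 4: at line 1 remove [ees] add [cxpu,wpirn] -> 10 lines: pmkw wji cxpu wpirn lkaus iblx xqjxi hpxk cerx knrjr
Hunk 5: at line 2 remove [wpirn,lkaus] add [oybd,ppocv,ybc] -> 11 lines: pmkw wji cxpu oybd ppocv ybc iblx xqjxi hpxk cerx knrjr
Hunk 6: at line 3 remove [ppocv,ybc,iblx] add [aghuj,tgfpc] -> 10 lines: pmkw wji cxpu oybd aghuj tgfpc xqjxi hpxk cerx knrjr
Final line 8: hpxk

Answer: hpxk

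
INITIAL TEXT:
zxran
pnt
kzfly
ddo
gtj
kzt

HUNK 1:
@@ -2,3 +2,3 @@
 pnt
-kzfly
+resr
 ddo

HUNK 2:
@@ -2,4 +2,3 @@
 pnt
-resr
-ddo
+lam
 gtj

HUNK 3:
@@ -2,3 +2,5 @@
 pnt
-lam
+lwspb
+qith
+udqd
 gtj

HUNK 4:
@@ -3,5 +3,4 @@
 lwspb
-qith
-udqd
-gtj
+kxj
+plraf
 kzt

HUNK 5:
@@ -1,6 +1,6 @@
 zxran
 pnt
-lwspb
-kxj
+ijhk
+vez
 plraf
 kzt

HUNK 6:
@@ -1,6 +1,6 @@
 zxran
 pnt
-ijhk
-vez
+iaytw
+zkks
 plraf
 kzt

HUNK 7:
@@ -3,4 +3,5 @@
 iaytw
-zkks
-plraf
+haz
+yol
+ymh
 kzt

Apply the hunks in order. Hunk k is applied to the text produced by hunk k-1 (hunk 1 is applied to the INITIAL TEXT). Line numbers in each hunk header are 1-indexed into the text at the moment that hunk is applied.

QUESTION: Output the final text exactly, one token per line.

Hunk 1: at line 2 remove [kzfly] add [resr] -> 6 lines: zxran pnt resr ddo gtj kzt
Hunk 2: at line 2 remove [resr,ddo] add [lam] -> 5 lines: zxran pnt lam gtj kzt
Hunk 3: at line 2 remove [lam] add [lwspb,qith,udqd] -> 7 lines: zxran pnt lwspb qith udqd gtj kzt
Hunk 4: at line 3 remove [qith,udqd,gtj] add [kxj,plraf] -> 6 lines: zxran pnt lwspb kxj plraf kzt
Hunk 5: at line 1 remove [lwspb,kxj] add [ijhk,vez] -> 6 lines: zxran pnt ijhk vez plraf kzt
Hunk 6: at line 1 remove [ijhk,vez] add [iaytw,zkks] -> 6 lines: zxran pnt iaytw zkks plraf kzt
Hunk 7: at line 3 remove [zkks,plraf] add [haz,yol,ymh] -> 7 lines: zxran pnt iaytw haz yol ymh kzt

Answer: zxran
pnt
iaytw
haz
yol
ymh
kzt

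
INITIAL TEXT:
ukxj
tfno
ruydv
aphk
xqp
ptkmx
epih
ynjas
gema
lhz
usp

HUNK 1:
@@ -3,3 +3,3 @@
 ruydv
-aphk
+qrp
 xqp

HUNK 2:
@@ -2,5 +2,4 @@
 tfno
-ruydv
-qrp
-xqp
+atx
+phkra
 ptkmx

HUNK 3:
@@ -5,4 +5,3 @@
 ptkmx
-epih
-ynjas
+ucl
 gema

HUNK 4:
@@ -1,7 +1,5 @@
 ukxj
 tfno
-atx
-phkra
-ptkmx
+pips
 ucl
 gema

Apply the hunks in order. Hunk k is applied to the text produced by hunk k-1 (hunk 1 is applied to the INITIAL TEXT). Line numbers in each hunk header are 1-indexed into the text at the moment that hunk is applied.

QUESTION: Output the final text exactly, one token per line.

Answer: ukxj
tfno
pips
ucl
gema
lhz
usp

Derivation:
Hunk 1: at line 3 remove [aphk] add [qrp] -> 11 lines: ukxj tfno ruydv qrp xqp ptkmx epih ynjas gema lhz usp
Hunk 2: at line 2 remove [ruydv,qrp,xqp] add [atx,phkra] -> 10 lines: ukxj tfno atx phkra ptkmx epih ynjas gema lhz usp
Hunk 3: at line 5 remove [epih,ynjas] add [ucl] -> 9 lines: ukxj tfno atx phkra ptkmx ucl gema lhz usp
Hunk 4: at line 1 remove [atx,phkra,ptkmx] add [pips] -> 7 lines: ukxj tfno pips ucl gema lhz usp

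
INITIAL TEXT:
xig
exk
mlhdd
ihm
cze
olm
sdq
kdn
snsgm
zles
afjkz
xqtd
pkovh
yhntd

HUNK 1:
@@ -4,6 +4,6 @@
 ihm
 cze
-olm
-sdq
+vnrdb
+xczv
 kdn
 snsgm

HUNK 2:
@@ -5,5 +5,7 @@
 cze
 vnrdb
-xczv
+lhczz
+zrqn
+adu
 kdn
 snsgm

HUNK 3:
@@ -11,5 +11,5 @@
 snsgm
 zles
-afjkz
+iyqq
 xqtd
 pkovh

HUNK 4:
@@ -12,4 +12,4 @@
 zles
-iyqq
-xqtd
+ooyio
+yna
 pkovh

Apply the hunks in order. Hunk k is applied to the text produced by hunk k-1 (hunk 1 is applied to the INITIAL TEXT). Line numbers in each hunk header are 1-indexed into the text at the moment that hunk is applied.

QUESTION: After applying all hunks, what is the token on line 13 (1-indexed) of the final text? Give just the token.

Hunk 1: at line 4 remove [olm,sdq] add [vnrdb,xczv] -> 14 lines: xig exk mlhdd ihm cze vnrdb xczv kdn snsgm zles afjkz xqtd pkovh yhntd
Hunk 2: at line 5 remove [xczv] add [lhczz,zrqn,adu] -> 16 lines: xig exk mlhdd ihm cze vnrdb lhczz zrqn adu kdn snsgm zles afjkz xqtd pkovh yhntd
Hunk 3: at line 11 remove [afjkz] add [iyqq] -> 16 lines: xig exk mlhdd ihm cze vnrdb lhczz zrqn adu kdn snsgm zles iyqq xqtd pkovh yhntd
Hunk 4: at line 12 remove [iyqq,xqtd] add [ooyio,yna] -> 16 lines: xig exk mlhdd ihm cze vnrdb lhczz zrqn adu kdn snsgm zles ooyio yna pkovh yhntd
Final line 13: ooyio

Answer: ooyio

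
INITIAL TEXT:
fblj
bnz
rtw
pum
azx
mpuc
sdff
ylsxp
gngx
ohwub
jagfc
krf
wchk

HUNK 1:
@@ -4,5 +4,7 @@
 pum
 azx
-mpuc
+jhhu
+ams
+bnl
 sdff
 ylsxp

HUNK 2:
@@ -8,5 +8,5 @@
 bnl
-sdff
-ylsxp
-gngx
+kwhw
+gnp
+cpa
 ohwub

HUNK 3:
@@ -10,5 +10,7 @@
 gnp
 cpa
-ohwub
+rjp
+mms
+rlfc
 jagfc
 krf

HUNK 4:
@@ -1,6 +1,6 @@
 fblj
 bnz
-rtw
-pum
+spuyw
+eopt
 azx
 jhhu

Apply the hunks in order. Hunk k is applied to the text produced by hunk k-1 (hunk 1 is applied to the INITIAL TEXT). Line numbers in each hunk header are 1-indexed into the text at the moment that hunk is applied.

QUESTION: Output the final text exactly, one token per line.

Answer: fblj
bnz
spuyw
eopt
azx
jhhu
ams
bnl
kwhw
gnp
cpa
rjp
mms
rlfc
jagfc
krf
wchk

Derivation:
Hunk 1: at line 4 remove [mpuc] add [jhhu,ams,bnl] -> 15 lines: fblj bnz rtw pum azx jhhu ams bnl sdff ylsxp gngx ohwub jagfc krf wchk
Hunk 2: at line 8 remove [sdff,ylsxp,gngx] add [kwhw,gnp,cpa] -> 15 lines: fblj bnz rtw pum azx jhhu ams bnl kwhw gnp cpa ohwub jagfc krf wchk
Hunk 3: at line 10 remove [ohwub] add [rjp,mms,rlfc] -> 17 lines: fblj bnz rtw pum azx jhhu ams bnl kwhw gnp cpa rjp mms rlfc jagfc krf wchk
Hunk 4: at line 1 remove [rtw,pum] add [spuyw,eopt] -> 17 lines: fblj bnz spuyw eopt azx jhhu ams bnl kwhw gnp cpa rjp mms rlfc jagfc krf wchk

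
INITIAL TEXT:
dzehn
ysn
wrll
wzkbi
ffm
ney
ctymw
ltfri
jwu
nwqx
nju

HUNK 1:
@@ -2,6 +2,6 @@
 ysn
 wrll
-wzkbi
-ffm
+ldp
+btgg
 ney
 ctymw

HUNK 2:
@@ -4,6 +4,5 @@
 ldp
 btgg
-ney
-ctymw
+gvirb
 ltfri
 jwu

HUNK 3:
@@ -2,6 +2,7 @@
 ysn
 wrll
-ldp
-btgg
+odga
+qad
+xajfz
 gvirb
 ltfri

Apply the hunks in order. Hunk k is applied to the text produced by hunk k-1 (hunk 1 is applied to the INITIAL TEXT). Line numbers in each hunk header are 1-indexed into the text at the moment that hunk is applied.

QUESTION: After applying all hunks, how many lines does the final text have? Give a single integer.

Hunk 1: at line 2 remove [wzkbi,ffm] add [ldp,btgg] -> 11 lines: dzehn ysn wrll ldp btgg ney ctymw ltfri jwu nwqx nju
Hunk 2: at line 4 remove [ney,ctymw] add [gvirb] -> 10 lines: dzehn ysn wrll ldp btgg gvirb ltfri jwu nwqx nju
Hunk 3: at line 2 remove [ldp,btgg] add [odga,qad,xajfz] -> 11 lines: dzehn ysn wrll odga qad xajfz gvirb ltfri jwu nwqx nju
Final line count: 11

Answer: 11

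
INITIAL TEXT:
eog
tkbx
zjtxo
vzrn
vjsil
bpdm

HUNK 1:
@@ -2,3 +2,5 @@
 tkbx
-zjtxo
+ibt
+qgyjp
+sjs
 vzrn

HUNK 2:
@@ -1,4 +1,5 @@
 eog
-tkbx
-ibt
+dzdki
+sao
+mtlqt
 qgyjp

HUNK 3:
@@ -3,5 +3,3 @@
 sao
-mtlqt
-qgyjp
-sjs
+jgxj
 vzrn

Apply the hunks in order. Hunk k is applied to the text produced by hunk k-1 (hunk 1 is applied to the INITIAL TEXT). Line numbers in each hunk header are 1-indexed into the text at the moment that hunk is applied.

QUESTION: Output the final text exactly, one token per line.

Hunk 1: at line 2 remove [zjtxo] add [ibt,qgyjp,sjs] -> 8 lines: eog tkbx ibt qgyjp sjs vzrn vjsil bpdm
Hunk 2: at line 1 remove [tkbx,ibt] add [dzdki,sao,mtlqt] -> 9 lines: eog dzdki sao mtlqt qgyjp sjs vzrn vjsil bpdm
Hunk 3: at line 3 remove [mtlqt,qgyjp,sjs] add [jgxj] -> 7 lines: eog dzdki sao jgxj vzrn vjsil bpdm

Answer: eog
dzdki
sao
jgxj
vzrn
vjsil
bpdm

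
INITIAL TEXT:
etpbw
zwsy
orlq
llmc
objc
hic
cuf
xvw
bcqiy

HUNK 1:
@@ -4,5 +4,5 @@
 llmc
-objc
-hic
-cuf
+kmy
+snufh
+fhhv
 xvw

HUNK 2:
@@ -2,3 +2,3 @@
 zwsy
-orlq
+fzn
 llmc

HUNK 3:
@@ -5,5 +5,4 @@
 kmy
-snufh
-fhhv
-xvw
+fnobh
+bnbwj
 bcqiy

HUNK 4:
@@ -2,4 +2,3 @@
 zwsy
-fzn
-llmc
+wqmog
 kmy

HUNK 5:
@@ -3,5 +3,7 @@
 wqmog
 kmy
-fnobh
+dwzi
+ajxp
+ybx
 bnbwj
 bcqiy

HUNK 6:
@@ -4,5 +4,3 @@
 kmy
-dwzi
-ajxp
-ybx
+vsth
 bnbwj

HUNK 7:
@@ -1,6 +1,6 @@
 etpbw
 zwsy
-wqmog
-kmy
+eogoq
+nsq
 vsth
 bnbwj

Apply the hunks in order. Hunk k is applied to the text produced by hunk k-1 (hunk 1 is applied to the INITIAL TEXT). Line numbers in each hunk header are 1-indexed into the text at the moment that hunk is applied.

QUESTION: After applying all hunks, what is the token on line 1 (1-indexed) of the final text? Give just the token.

Hunk 1: at line 4 remove [objc,hic,cuf] add [kmy,snufh,fhhv] -> 9 lines: etpbw zwsy orlq llmc kmy snufh fhhv xvw bcqiy
Hunk 2: at line 2 remove [orlq] add [fzn] -> 9 lines: etpbw zwsy fzn llmc kmy snufh fhhv xvw bcqiy
Hunk 3: at line 5 remove [snufh,fhhv,xvw] add [fnobh,bnbwj] -> 8 lines: etpbw zwsy fzn llmc kmy fnobh bnbwj bcqiy
Hunk 4: at line 2 remove [fzn,llmc] add [wqmog] -> 7 lines: etpbw zwsy wqmog kmy fnobh bnbwj bcqiy
Hunk 5: at line 3 remove [fnobh] add [dwzi,ajxp,ybx] -> 9 lines: etpbw zwsy wqmog kmy dwzi ajxp ybx bnbwj bcqiy
Hunk 6: at line 4 remove [dwzi,ajxp,ybx] add [vsth] -> 7 lines: etpbw zwsy wqmog kmy vsth bnbwj bcqiy
Hunk 7: at line 1 remove [wqmog,kmy] add [eogoq,nsq] -> 7 lines: etpbw zwsy eogoq nsq vsth bnbwj bcqiy
Final line 1: etpbw

Answer: etpbw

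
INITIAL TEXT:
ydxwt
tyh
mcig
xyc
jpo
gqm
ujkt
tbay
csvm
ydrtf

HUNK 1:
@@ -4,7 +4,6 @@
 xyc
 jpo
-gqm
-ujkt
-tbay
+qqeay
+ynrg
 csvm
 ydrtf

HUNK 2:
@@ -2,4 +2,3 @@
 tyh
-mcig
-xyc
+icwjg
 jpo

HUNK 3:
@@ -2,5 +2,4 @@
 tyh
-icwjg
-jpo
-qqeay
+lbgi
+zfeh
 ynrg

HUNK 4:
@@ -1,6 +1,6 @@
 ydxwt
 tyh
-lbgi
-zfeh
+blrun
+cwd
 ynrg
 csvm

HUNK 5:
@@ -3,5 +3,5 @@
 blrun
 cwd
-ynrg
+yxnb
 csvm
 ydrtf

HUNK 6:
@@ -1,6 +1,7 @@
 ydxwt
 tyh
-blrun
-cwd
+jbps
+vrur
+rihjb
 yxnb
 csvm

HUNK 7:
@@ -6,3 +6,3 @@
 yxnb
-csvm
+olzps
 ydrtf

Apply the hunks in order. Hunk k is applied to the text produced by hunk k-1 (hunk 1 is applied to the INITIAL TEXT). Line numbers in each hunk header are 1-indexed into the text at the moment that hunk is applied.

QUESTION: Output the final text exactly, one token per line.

Hunk 1: at line 4 remove [gqm,ujkt,tbay] add [qqeay,ynrg] -> 9 lines: ydxwt tyh mcig xyc jpo qqeay ynrg csvm ydrtf
Hunk 2: at line 2 remove [mcig,xyc] add [icwjg] -> 8 lines: ydxwt tyh icwjg jpo qqeay ynrg csvm ydrtf
Hunk 3: at line 2 remove [icwjg,jpo,qqeay] add [lbgi,zfeh] -> 7 lines: ydxwt tyh lbgi zfeh ynrg csvm ydrtf
Hunk 4: at line 1 remove [lbgi,zfeh] add [blrun,cwd] -> 7 lines: ydxwt tyh blrun cwd ynrg csvm ydrtf
Hunk 5: at line 3 remove [ynrg] add [yxnb] -> 7 lines: ydxwt tyh blrun cwd yxnb csvm ydrtf
Hunk 6: at line 1 remove [blrun,cwd] add [jbps,vrur,rihjb] -> 8 lines: ydxwt tyh jbps vrur rihjb yxnb csvm ydrtf
Hunk 7: at line 6 remove [csvm] add [olzps] -> 8 lines: ydxwt tyh jbps vrur rihjb yxnb olzps ydrtf

Answer: ydxwt
tyh
jbps
vrur
rihjb
yxnb
olzps
ydrtf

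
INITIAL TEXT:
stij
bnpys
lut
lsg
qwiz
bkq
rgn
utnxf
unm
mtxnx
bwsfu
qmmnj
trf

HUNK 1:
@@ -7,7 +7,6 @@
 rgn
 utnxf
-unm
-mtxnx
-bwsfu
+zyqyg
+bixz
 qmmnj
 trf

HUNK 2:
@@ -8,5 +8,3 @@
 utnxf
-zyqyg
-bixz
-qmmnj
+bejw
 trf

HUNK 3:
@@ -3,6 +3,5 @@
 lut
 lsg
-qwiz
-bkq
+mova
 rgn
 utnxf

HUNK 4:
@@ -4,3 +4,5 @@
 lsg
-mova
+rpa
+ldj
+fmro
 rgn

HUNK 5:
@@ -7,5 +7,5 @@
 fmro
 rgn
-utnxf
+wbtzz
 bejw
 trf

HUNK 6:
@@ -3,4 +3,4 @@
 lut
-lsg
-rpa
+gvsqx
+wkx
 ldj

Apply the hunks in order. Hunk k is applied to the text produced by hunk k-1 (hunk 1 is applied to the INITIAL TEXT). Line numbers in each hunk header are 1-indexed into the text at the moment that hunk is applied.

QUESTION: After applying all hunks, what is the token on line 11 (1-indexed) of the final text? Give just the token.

Answer: trf

Derivation:
Hunk 1: at line 7 remove [unm,mtxnx,bwsfu] add [zyqyg,bixz] -> 12 lines: stij bnpys lut lsg qwiz bkq rgn utnxf zyqyg bixz qmmnj trf
Hunk 2: at line 8 remove [zyqyg,bixz,qmmnj] add [bejw] -> 10 lines: stij bnpys lut lsg qwiz bkq rgn utnxf bejw trf
Hunk 3: at line 3 remove [qwiz,bkq] add [mova] -> 9 lines: stij bnpys lut lsg mova rgn utnxf bejw trf
Hunk 4: at line 4 remove [mova] add [rpa,ldj,fmro] -> 11 lines: stij bnpys lut lsg rpa ldj fmro rgn utnxf bejw trf
Hunk 5: at line 7 remove [utnxf] add [wbtzz] -> 11 lines: stij bnpys lut lsg rpa ldj fmro rgn wbtzz bejw trf
Hunk 6: at line 3 remove [lsg,rpa] add [gvsqx,wkx] -> 11 lines: stij bnpys lut gvsqx wkx ldj fmro rgn wbtzz bejw trf
Final line 11: trf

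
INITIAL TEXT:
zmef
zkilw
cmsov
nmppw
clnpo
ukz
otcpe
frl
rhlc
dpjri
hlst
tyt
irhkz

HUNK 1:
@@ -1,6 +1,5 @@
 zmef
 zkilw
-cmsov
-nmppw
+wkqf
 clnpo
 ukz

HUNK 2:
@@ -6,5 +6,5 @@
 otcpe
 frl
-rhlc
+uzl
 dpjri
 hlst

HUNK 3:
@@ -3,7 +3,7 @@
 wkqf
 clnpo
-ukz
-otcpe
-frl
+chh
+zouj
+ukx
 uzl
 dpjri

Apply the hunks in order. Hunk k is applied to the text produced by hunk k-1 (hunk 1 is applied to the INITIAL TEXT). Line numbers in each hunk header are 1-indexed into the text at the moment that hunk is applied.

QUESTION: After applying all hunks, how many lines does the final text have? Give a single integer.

Answer: 12

Derivation:
Hunk 1: at line 1 remove [cmsov,nmppw] add [wkqf] -> 12 lines: zmef zkilw wkqf clnpo ukz otcpe frl rhlc dpjri hlst tyt irhkz
Hunk 2: at line 6 remove [rhlc] add [uzl] -> 12 lines: zmef zkilw wkqf clnpo ukz otcpe frl uzl dpjri hlst tyt irhkz
Hunk 3: at line 3 remove [ukz,otcpe,frl] add [chh,zouj,ukx] -> 12 lines: zmef zkilw wkqf clnpo chh zouj ukx uzl dpjri hlst tyt irhkz
Final line count: 12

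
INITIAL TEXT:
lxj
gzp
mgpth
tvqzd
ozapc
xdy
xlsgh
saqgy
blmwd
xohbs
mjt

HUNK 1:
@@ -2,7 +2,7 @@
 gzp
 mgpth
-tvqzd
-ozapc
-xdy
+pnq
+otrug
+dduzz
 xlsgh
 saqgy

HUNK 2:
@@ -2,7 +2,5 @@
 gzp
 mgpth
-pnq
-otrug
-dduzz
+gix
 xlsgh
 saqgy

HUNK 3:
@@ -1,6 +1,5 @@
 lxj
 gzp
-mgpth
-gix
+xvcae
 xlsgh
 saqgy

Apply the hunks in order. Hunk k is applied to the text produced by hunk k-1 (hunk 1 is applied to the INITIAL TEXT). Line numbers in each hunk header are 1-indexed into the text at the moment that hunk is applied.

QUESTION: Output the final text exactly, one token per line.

Hunk 1: at line 2 remove [tvqzd,ozapc,xdy] add [pnq,otrug,dduzz] -> 11 lines: lxj gzp mgpth pnq otrug dduzz xlsgh saqgy blmwd xohbs mjt
Hunk 2: at line 2 remove [pnq,otrug,dduzz] add [gix] -> 9 lines: lxj gzp mgpth gix xlsgh saqgy blmwd xohbs mjt
Hunk 3: at line 1 remove [mgpth,gix] add [xvcae] -> 8 lines: lxj gzp xvcae xlsgh saqgy blmwd xohbs mjt

Answer: lxj
gzp
xvcae
xlsgh
saqgy
blmwd
xohbs
mjt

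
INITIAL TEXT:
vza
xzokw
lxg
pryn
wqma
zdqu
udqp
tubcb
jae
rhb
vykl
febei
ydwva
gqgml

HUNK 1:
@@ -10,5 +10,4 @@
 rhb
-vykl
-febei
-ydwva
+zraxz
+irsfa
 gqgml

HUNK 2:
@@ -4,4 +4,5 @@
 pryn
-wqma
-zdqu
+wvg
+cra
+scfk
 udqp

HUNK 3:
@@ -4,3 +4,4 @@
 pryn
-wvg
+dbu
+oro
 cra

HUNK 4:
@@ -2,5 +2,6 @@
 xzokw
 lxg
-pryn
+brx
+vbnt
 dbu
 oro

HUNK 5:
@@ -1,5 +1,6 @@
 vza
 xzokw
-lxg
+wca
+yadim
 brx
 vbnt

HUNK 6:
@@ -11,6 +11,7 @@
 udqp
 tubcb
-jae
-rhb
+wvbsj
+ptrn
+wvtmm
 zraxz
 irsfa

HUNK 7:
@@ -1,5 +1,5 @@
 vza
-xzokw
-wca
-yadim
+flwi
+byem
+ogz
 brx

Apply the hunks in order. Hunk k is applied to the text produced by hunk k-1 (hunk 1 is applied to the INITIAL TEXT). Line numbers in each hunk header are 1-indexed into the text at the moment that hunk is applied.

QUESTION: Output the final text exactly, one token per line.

Hunk 1: at line 10 remove [vykl,febei,ydwva] add [zraxz,irsfa] -> 13 lines: vza xzokw lxg pryn wqma zdqu udqp tubcb jae rhb zraxz irsfa gqgml
Hunk 2: at line 4 remove [wqma,zdqu] add [wvg,cra,scfk] -> 14 lines: vza xzokw lxg pryn wvg cra scfk udqp tubcb jae rhb zraxz irsfa gqgml
Hunk 3: at line 4 remove [wvg] add [dbu,oro] -> 15 lines: vza xzokw lxg pryn dbu oro cra scfk udqp tubcb jae rhb zraxz irsfa gqgml
Hunk 4: at line 2 remove [pryn] add [brx,vbnt] -> 16 lines: vza xzokw lxg brx vbnt dbu oro cra scfk udqp tubcb jae rhb zraxz irsfa gqgml
Hunk 5: at line 1 remove [lxg] add [wca,yadim] -> 17 lines: vza xzokw wca yadim brx vbnt dbu oro cra scfk udqp tubcb jae rhb zraxz irsfa gqgml
Hunk 6: at line 11 remove [jae,rhb] add [wvbsj,ptrn,wvtmm] -> 18 lines: vza xzokw wca yadim brx vbnt dbu oro cra scfk udqp tubcb wvbsj ptrn wvtmm zraxz irsfa gqgml
Hunk 7: at line 1 remove [xzokw,wca,yadim] add [flwi,byem,ogz] -> 18 lines: vza flwi byem ogz brx vbnt dbu oro cra scfk udqp tubcb wvbsj ptrn wvtmm zraxz irsfa gqgml

Answer: vza
flwi
byem
ogz
brx
vbnt
dbu
oro
cra
scfk
udqp
tubcb
wvbsj
ptrn
wvtmm
zraxz
irsfa
gqgml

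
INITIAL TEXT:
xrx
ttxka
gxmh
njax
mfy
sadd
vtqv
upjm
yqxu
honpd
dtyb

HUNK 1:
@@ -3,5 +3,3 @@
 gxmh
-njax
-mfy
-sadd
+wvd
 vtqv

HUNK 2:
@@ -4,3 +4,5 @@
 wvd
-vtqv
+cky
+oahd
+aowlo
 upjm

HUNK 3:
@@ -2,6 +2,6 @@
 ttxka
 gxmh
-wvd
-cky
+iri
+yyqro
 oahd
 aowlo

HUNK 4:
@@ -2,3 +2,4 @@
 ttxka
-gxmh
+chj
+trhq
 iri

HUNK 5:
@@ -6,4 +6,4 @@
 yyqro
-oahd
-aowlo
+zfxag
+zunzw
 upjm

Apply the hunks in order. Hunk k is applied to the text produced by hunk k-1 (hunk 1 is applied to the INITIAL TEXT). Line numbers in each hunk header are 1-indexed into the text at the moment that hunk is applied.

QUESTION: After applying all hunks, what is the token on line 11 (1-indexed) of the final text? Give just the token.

Hunk 1: at line 3 remove [njax,mfy,sadd] add [wvd] -> 9 lines: xrx ttxka gxmh wvd vtqv upjm yqxu honpd dtyb
Hunk 2: at line 4 remove [vtqv] add [cky,oahd,aowlo] -> 11 lines: xrx ttxka gxmh wvd cky oahd aowlo upjm yqxu honpd dtyb
Hunk 3: at line 2 remove [wvd,cky] add [iri,yyqro] -> 11 lines: xrx ttxka gxmh iri yyqro oahd aowlo upjm yqxu honpd dtyb
Hunk 4: at line 2 remove [gxmh] add [chj,trhq] -> 12 lines: xrx ttxka chj trhq iri yyqro oahd aowlo upjm yqxu honpd dtyb
Hunk 5: at line 6 remove [oahd,aowlo] add [zfxag,zunzw] -> 12 lines: xrx ttxka chj trhq iri yyqro zfxag zunzw upjm yqxu honpd dtyb
Final line 11: honpd

Answer: honpd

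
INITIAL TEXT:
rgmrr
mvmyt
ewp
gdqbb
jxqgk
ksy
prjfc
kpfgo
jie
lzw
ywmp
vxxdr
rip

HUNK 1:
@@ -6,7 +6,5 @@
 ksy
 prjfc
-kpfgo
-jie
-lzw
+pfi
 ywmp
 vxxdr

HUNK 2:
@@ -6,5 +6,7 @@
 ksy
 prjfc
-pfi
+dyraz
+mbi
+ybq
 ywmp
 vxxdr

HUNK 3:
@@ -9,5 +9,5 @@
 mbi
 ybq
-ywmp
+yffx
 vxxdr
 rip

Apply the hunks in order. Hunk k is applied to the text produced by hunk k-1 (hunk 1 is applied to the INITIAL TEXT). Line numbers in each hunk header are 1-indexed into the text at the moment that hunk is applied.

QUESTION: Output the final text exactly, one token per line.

Answer: rgmrr
mvmyt
ewp
gdqbb
jxqgk
ksy
prjfc
dyraz
mbi
ybq
yffx
vxxdr
rip

Derivation:
Hunk 1: at line 6 remove [kpfgo,jie,lzw] add [pfi] -> 11 lines: rgmrr mvmyt ewp gdqbb jxqgk ksy prjfc pfi ywmp vxxdr rip
Hunk 2: at line 6 remove [pfi] add [dyraz,mbi,ybq] -> 13 lines: rgmrr mvmyt ewp gdqbb jxqgk ksy prjfc dyraz mbi ybq ywmp vxxdr rip
Hunk 3: at line 9 remove [ywmp] add [yffx] -> 13 lines: rgmrr mvmyt ewp gdqbb jxqgk ksy prjfc dyraz mbi ybq yffx vxxdr rip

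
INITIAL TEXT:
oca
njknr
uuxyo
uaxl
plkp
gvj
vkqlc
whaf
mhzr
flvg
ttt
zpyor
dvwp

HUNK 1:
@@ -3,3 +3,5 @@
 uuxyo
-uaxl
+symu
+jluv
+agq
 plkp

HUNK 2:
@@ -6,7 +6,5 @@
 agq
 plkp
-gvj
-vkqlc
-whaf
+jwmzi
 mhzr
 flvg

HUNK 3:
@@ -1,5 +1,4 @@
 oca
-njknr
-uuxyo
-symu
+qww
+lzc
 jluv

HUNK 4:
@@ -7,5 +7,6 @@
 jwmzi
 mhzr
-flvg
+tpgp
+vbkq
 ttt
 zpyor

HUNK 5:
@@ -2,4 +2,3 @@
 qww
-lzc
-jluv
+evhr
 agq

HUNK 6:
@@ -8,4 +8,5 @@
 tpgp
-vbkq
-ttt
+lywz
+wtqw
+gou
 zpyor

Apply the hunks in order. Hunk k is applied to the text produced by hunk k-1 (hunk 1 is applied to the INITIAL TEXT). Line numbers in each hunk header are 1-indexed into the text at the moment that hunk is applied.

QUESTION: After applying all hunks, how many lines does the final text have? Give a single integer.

Answer: 13

Derivation:
Hunk 1: at line 3 remove [uaxl] add [symu,jluv,agq] -> 15 lines: oca njknr uuxyo symu jluv agq plkp gvj vkqlc whaf mhzr flvg ttt zpyor dvwp
Hunk 2: at line 6 remove [gvj,vkqlc,whaf] add [jwmzi] -> 13 lines: oca njknr uuxyo symu jluv agq plkp jwmzi mhzr flvg ttt zpyor dvwp
Hunk 3: at line 1 remove [njknr,uuxyo,symu] add [qww,lzc] -> 12 lines: oca qww lzc jluv agq plkp jwmzi mhzr flvg ttt zpyor dvwp
Hunk 4: at line 7 remove [flvg] add [tpgp,vbkq] -> 13 lines: oca qww lzc jluv agq plkp jwmzi mhzr tpgp vbkq ttt zpyor dvwp
Hunk 5: at line 2 remove [lzc,jluv] add [evhr] -> 12 lines: oca qww evhr agq plkp jwmzi mhzr tpgp vbkq ttt zpyor dvwp
Hunk 6: at line 8 remove [vbkq,ttt] add [lywz,wtqw,gou] -> 13 lines: oca qww evhr agq plkp jwmzi mhzr tpgp lywz wtqw gou zpyor dvwp
Final line count: 13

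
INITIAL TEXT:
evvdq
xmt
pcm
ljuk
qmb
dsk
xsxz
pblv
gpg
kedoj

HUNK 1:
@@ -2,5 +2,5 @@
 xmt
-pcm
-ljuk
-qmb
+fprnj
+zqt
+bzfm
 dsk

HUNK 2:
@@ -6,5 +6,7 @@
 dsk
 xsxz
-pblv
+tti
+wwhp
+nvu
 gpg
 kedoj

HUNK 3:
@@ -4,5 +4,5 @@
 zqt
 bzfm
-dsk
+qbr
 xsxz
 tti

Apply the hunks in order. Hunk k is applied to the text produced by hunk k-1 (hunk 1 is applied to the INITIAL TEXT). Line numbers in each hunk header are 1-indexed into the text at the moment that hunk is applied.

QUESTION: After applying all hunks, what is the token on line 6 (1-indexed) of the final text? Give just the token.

Answer: qbr

Derivation:
Hunk 1: at line 2 remove [pcm,ljuk,qmb] add [fprnj,zqt,bzfm] -> 10 lines: evvdq xmt fprnj zqt bzfm dsk xsxz pblv gpg kedoj
Hunk 2: at line 6 remove [pblv] add [tti,wwhp,nvu] -> 12 lines: evvdq xmt fprnj zqt bzfm dsk xsxz tti wwhp nvu gpg kedoj
Hunk 3: at line 4 remove [dsk] add [qbr] -> 12 lines: evvdq xmt fprnj zqt bzfm qbr xsxz tti wwhp nvu gpg kedoj
Final line 6: qbr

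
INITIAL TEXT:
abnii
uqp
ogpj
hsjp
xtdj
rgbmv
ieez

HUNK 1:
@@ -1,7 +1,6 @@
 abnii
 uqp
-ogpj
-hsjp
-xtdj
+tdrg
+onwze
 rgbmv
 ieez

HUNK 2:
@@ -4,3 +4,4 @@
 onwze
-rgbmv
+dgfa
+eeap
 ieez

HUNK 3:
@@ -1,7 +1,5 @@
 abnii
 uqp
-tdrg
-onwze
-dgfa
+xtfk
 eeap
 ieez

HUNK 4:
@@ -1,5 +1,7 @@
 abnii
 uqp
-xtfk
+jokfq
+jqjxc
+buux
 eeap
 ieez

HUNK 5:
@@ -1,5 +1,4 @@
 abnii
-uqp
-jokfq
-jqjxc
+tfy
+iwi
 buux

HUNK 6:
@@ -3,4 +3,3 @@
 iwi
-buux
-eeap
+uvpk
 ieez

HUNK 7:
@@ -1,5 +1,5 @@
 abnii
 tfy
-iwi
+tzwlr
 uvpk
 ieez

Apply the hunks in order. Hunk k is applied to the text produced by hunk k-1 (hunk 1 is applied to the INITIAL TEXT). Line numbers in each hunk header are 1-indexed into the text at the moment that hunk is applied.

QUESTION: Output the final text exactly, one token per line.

Hunk 1: at line 1 remove [ogpj,hsjp,xtdj] add [tdrg,onwze] -> 6 lines: abnii uqp tdrg onwze rgbmv ieez
Hunk 2: at line 4 remove [rgbmv] add [dgfa,eeap] -> 7 lines: abnii uqp tdrg onwze dgfa eeap ieez
Hunk 3: at line 1 remove [tdrg,onwze,dgfa] add [xtfk] -> 5 lines: abnii uqp xtfk eeap ieez
Hunk 4: at line 1 remove [xtfk] add [jokfq,jqjxc,buux] -> 7 lines: abnii uqp jokfq jqjxc buux eeap ieez
Hunk 5: at line 1 remove [uqp,jokfq,jqjxc] add [tfy,iwi] -> 6 lines: abnii tfy iwi buux eeap ieez
Hunk 6: at line 3 remove [buux,eeap] add [uvpk] -> 5 lines: abnii tfy iwi uvpk ieez
Hunk 7: at line 1 remove [iwi] add [tzwlr] -> 5 lines: abnii tfy tzwlr uvpk ieez

Answer: abnii
tfy
tzwlr
uvpk
ieez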